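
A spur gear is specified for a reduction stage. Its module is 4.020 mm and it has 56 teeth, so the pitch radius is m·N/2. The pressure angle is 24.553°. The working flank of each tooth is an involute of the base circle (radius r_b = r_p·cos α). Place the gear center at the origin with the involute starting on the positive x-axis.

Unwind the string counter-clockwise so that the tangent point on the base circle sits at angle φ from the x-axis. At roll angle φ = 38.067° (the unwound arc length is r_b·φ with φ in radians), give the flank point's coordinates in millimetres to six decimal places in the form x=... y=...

pitch radius r_p = m·N/2 = 4.020·56/2 = 112.560000
base radius r_b = r_p·cos α = 112.560000·cos 24.553° = 102.382019
roll angle φ = 38.067° = 0.66439449 rad
x = r_b·(cos φ + φ·sin φ) = 102.382019·(0.78729028 + 0.66439449·0.61658253) = 122.545575
y = r_b·(sin φ − φ·cos φ) = 102.382019·(0.61658253 − 0.66439449·0.78729028) = 9.573867

x=122.545575 y=9.573867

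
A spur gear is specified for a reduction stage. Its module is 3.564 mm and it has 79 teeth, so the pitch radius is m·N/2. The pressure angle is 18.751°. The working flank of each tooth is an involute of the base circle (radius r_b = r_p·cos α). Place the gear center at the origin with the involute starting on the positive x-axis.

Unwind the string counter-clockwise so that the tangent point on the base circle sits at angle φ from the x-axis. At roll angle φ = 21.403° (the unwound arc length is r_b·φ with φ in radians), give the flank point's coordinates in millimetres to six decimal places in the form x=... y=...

x=142.285065 y=2.284087

pitch radius r_p = m·N/2 = 3.564·79/2 = 140.778000
base radius r_b = r_p·cos α = 140.778000·cos 18.751° = 133.306140
roll angle φ = 21.403° = 0.37355282 rad
x = r_b·(cos φ + φ·sin φ) = 133.306140·(0.93103671 + 0.37355282·0.36492553) = 142.285065
y = r_b·(sin φ − φ·cos φ) = 133.306140·(0.36492553 − 0.37355282·0.93103671) = 2.284087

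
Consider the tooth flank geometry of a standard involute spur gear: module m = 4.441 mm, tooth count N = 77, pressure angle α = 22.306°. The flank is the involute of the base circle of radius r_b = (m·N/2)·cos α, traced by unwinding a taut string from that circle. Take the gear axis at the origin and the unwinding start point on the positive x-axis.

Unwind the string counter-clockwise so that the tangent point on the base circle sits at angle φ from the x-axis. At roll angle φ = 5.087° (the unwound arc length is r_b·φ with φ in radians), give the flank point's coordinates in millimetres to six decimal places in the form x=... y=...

pitch radius r_p = m·N/2 = 4.441·77/2 = 170.978500
base radius r_b = r_p·cos α = 170.978500·cos 22.306° = 158.184175
roll angle φ = 5.087° = 0.08878490 rad
x = r_b·(cos φ + φ·sin φ) = 158.184175·(0.99606121 + 0.08878490·0.08866830) = 158.806411
y = r_b·(sin φ − φ·cos φ) = 158.184175·(0.08866830 − 0.08878490·0.99606121) = 0.036874

x=158.806411 y=0.036874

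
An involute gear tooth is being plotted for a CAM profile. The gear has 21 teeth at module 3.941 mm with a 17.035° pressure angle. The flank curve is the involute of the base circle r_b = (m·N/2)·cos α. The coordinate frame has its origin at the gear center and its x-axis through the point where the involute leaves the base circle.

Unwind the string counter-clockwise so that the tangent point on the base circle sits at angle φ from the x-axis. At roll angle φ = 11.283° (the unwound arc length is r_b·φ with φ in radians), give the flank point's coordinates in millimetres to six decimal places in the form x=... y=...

x=40.324707 y=0.100325

pitch radius r_p = m·N/2 = 3.941·21/2 = 41.380500
base radius r_b = r_p·cos α = 41.380500·cos 17.035° = 39.564971
roll angle φ = 11.283° = 0.19692550 rad
x = r_b·(cos φ + φ·sin φ) = 39.564971·(0.98067275 + 0.19692550·0.19565518) = 40.324707
y = r_b·(sin φ − φ·cos φ) = 39.564971·(0.19565518 − 0.19692550·0.98067275) = 0.100325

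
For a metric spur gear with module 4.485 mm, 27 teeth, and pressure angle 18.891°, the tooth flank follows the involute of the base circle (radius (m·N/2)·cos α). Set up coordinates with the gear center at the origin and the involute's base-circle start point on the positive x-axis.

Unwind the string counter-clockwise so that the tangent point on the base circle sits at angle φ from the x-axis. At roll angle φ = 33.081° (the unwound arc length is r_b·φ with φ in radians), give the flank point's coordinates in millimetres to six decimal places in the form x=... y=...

x=66.053463 y=3.554262

pitch radius r_p = m·N/2 = 4.485·27/2 = 60.547500
base radius r_b = r_p·cos α = 60.547500·cos 18.891° = 57.286183
roll angle φ = 33.081° = 0.57737237 rad
x = r_b·(cos φ + φ·sin φ) = 57.286183·(0.83789976 + 0.57737237·0.54582413) = 66.053463
y = r_b·(sin φ − φ·cos φ) = 57.286183·(0.54582413 − 0.57737237·0.83789976) = 3.554262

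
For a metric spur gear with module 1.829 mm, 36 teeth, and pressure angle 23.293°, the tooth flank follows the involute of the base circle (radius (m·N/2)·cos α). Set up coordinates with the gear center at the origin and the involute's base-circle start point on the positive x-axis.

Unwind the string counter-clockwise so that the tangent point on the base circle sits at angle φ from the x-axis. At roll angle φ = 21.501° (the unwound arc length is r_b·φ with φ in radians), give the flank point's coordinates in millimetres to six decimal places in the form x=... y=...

pitch radius r_p = m·N/2 = 1.829·36/2 = 32.922000
base radius r_b = r_p·cos α = 32.922000·cos 23.293° = 30.238682
roll angle φ = 21.501° = 0.37526324 rad
x = r_b·(cos φ + φ·sin φ) = 30.238682·(0.93041117 + 0.37526324·0.36651747) = 32.293452
y = r_b·(sin φ − φ·cos φ) = 30.238682·(0.36651747 − 0.37526324·0.93041117) = 0.525196

x=32.293452 y=0.525196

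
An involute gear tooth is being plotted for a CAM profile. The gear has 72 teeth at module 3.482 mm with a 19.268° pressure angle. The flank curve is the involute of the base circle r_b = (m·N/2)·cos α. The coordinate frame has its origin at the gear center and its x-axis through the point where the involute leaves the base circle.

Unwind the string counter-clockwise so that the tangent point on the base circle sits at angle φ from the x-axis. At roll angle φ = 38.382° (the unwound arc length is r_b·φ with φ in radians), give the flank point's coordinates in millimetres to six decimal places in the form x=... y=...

pitch radius r_p = m·N/2 = 3.482·72/2 = 125.352000
base radius r_b = r_p·cos α = 125.352000·cos 19.268° = 118.330458
roll angle φ = 38.382° = 0.66989227 rad
x = r_b·(cos φ + φ·sin φ) = 118.330458·(0.78388856 + 0.66989227·0.62090155) = 141.975925
y = r_b·(sin φ − φ·cos φ) = 118.330458·(0.62090155 − 0.66989227·0.78388856) = 11.333769

x=141.975925 y=11.333769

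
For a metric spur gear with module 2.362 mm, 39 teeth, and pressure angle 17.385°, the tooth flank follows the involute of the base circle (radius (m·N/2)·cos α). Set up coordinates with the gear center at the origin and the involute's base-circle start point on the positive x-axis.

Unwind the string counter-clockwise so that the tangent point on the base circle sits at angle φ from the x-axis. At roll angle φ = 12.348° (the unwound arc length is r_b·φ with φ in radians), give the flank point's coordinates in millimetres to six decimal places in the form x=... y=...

pitch radius r_p = m·N/2 = 2.362·39/2 = 46.059000
base radius r_b = r_p·cos α = 46.059000·cos 17.385° = 43.954960
roll angle φ = 12.348° = 0.21551326 rad
x = r_b·(cos φ + φ·sin φ) = 43.954960·(0.97686676 + 0.21551326·0.21384884) = 44.963903
y = r_b·(sin φ − φ·cos φ) = 43.954960·(0.21384884 − 0.21551326·0.97686676) = 0.145979

x=44.963903 y=0.145979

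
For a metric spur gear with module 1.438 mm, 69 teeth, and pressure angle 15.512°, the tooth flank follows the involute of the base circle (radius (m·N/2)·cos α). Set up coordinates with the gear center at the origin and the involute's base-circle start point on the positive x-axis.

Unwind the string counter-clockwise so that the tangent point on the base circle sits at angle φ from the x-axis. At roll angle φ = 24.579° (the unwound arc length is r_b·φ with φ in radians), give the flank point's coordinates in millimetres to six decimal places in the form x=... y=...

x=52.002205 y=1.234961

pitch radius r_p = m·N/2 = 1.438·69/2 = 49.611000
base radius r_b = r_p·cos α = 49.611000·cos 15.512° = 47.803893
roll angle φ = 24.579° = 0.42898448 rad
x = r_b·(cos φ + φ·sin φ) = 47.803893·(0.90938862 + 0.42898448·0.41594751) = 52.002205
y = r_b·(sin φ − φ·cos φ) = 47.803893·(0.41594751 − 0.42898448·0.90938862) = 1.234961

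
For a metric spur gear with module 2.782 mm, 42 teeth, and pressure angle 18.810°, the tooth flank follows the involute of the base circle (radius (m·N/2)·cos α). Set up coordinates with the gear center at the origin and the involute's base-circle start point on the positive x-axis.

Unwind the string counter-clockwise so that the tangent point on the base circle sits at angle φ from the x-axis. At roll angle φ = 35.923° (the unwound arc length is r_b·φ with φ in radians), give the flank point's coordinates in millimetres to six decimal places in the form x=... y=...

x=65.126266 y=4.367163

pitch radius r_p = m·N/2 = 2.782·42/2 = 58.422000
base radius r_b = r_p·cos α = 58.422000·cos 18.810° = 55.301856
roll angle φ = 35.923° = 0.62697463 rad
x = r_b·(cos φ + φ·sin φ) = 55.301856·(0.80980619 + 0.62697463·0.58669748) = 65.126266
y = r_b·(sin φ − φ·cos φ) = 55.301856·(0.58669748 − 0.62697463·0.80980619) = 4.367163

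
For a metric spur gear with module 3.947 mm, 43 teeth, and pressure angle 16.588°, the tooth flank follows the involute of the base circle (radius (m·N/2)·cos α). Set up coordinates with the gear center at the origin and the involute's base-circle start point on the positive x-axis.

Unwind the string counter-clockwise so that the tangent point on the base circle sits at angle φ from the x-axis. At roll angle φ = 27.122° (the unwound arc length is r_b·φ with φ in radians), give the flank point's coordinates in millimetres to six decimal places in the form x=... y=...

x=89.936657 y=2.811625

pitch radius r_p = m·N/2 = 3.947·43/2 = 84.860500
base radius r_b = r_p·cos α = 84.860500·cos 16.588° = 81.328809
roll angle φ = 27.122° = 0.47336820 rad
x = r_b·(cos φ + φ·sin φ) = 81.328809·(0.89003782 + 0.47336820·0.45588669) = 89.936657
y = r_b·(sin φ − φ·cos φ) = 81.328809·(0.45588669 − 0.47336820·0.89003782) = 2.811625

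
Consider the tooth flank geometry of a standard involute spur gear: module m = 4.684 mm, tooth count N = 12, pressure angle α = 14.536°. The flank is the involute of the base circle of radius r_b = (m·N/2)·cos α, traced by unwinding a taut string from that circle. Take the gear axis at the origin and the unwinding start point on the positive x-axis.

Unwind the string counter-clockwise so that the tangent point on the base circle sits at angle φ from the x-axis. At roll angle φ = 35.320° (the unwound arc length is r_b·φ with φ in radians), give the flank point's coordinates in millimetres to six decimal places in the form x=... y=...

x=31.892580 y=2.044644

pitch radius r_p = m·N/2 = 4.684·12/2 = 28.104000
base radius r_b = r_p·cos α = 28.104000·cos 14.536° = 27.204395
roll angle φ = 35.320° = 0.61645029 rad
x = r_b·(cos φ + φ·sin φ) = 27.204395·(0.81593583 + 0.61645029·0.57814247) = 31.892580
y = r_b·(sin φ − φ·cos φ) = 27.204395·(0.57814247 − 0.61645029·0.81593583) = 2.044644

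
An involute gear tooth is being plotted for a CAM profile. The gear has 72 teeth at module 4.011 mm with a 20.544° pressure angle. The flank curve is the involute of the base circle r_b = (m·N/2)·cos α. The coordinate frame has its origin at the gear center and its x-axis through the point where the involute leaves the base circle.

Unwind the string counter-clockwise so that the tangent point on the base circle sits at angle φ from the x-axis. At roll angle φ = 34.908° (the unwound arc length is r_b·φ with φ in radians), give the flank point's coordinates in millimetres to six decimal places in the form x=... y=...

x=158.026911 y=9.819658

pitch radius r_p = m·N/2 = 4.011·72/2 = 144.396000
base radius r_b = r_p·cos α = 144.396000·cos 20.544° = 135.212844
roll angle φ = 34.908° = 0.60925954 rad
x = r_b·(cos φ + φ·sin φ) = 135.212844·(0.82007198 + 0.60925954·0.57226038) = 158.026911
y = r_b·(sin φ − φ·cos φ) = 135.212844·(0.57226038 − 0.60925954·0.82007198) = 9.819658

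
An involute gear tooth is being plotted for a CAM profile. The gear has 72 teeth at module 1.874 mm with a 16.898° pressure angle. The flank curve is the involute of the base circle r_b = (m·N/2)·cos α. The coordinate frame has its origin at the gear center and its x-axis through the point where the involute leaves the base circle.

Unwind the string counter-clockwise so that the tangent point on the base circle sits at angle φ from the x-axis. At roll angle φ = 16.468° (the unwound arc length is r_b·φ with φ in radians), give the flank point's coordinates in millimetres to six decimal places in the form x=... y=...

pitch radius r_p = m·N/2 = 1.874·72/2 = 67.464000
base radius r_b = r_p·cos α = 67.464000·cos 16.898° = 64.551156
roll angle φ = 16.468° = 0.28742082 rad
x = r_b·(cos φ + φ·sin φ) = 64.551156·(0.95897821 + 0.28742082·0.28347979) = 67.162651
y = r_b·(sin φ − φ·cos φ) = 64.551156·(0.28347979 − 0.28742082·0.95897821) = 0.506694

x=67.162651 y=0.506694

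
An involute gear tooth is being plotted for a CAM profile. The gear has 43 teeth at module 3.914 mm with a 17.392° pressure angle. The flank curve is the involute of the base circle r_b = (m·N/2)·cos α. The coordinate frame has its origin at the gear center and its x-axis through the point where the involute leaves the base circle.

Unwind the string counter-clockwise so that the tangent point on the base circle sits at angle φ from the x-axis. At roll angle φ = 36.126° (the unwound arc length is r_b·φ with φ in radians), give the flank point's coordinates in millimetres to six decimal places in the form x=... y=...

x=94.714489 y=6.446765

pitch radius r_p = m·N/2 = 3.914·43/2 = 84.151000
base radius r_b = r_p·cos α = 84.151000·cos 17.392° = 80.303791
roll angle φ = 36.126° = 0.63051765 rad
x = r_b·(cos φ + φ·sin φ) = 80.303791·(0.80772243 + 0.63051765·0.58956295) = 94.714489
y = r_b·(sin φ − φ·cos φ) = 80.303791·(0.58956295 − 0.63051765·0.80772243) = 6.446765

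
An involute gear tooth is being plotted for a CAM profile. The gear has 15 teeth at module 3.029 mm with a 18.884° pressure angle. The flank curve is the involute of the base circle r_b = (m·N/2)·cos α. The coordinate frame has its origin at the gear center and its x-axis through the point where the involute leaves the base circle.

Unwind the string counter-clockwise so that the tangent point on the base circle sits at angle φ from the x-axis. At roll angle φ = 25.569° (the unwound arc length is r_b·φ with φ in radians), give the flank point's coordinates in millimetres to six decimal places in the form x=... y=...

x=23.529707 y=0.624181

pitch radius r_p = m·N/2 = 3.029·15/2 = 22.717500
base radius r_b = r_p·cos α = 22.717500·cos 18.884° = 21.494748
roll angle φ = 25.569° = 0.44626324 rad
x = r_b·(cos φ + φ·sin φ) = 21.494748·(0.90206618 + 0.44626324·0.43159775) = 23.529707
y = r_b·(sin φ − φ·cos φ) = 21.494748·(0.43159775 − 0.44626324·0.90206618) = 0.624181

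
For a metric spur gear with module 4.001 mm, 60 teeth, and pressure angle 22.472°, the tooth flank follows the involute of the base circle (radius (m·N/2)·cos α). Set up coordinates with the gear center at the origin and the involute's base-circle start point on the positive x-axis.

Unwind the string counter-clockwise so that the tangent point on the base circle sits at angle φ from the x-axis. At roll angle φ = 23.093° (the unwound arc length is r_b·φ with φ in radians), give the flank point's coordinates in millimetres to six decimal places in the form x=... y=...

pitch radius r_p = m·N/2 = 4.001·60/2 = 120.030000
base radius r_b = r_p·cos α = 120.030000·cos 22.472° = 110.915694
roll angle φ = 23.093° = 0.40304888 rad
x = r_b·(cos φ + φ·sin φ) = 110.915694·(0.91986942 + 0.40304888·0.39222474) = 119.562146
y = r_b·(sin φ − φ·cos φ) = 110.915694·(0.39222474 − 0.40304888·0.91986942) = 2.381625

x=119.562146 y=2.381625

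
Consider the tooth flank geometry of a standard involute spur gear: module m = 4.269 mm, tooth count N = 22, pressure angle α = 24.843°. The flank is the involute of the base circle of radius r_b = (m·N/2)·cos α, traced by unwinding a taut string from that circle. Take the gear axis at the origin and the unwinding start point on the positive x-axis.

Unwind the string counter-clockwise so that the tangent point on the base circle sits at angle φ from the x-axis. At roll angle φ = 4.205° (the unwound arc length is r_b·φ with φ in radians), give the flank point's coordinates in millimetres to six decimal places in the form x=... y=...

x=42.728137 y=0.005612

pitch radius r_p = m·N/2 = 4.269·22/2 = 46.959000
base radius r_b = r_p·cos α = 46.959000·cos 24.843° = 42.613528
roll angle φ = 4.205° = 0.07339110 rad
x = r_b·(cos φ + φ·sin φ) = 42.613528·(0.99730808 + 0.07339110·0.07332523) = 42.728137
y = r_b·(sin φ − φ·cos φ) = 42.613528·(0.07332523 − 0.07339110·0.99730808) = 0.005612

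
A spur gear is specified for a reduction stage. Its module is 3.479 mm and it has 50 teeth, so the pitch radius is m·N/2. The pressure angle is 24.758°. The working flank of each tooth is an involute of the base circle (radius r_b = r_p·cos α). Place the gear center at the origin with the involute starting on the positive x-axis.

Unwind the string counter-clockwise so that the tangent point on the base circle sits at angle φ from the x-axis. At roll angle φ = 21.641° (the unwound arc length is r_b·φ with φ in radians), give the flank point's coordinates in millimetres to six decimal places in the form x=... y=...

x=84.415106 y=1.398477

pitch radius r_p = m·N/2 = 3.479·50/2 = 86.975000
base radius r_b = r_p·cos α = 86.975000·cos 24.758° = 78.980668
roll angle φ = 21.641° = 0.37770670 rad
x = r_b·(cos φ + φ·sin φ) = 78.980668·(0.92951282 + 0.37770670·0.36878979) = 84.415106
y = r_b·(sin φ − φ·cos φ) = 78.980668·(0.36878979 − 0.37770670·0.92951282) = 1.398477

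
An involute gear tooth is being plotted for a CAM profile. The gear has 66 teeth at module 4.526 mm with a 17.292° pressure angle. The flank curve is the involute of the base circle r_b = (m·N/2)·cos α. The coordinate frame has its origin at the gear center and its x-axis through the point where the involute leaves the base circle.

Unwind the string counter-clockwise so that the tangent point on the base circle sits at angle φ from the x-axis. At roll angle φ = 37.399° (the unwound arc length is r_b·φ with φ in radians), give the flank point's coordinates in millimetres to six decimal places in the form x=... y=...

x=169.827124 y=12.665285

pitch radius r_p = m·N/2 = 4.526·66/2 = 149.358000
base radius r_b = r_p·cos α = 149.358000·cos 17.292° = 142.607364
roll angle φ = 37.399° = 0.65273569 rad
x = r_b·(cos φ + φ·sin φ) = 142.607364·(0.79442522 + 0.65273569·0.60736197) = 169.827124
y = r_b·(sin φ − φ·cos φ) = 142.607364·(0.60736197 − 0.65273569·0.79442522) = 12.665285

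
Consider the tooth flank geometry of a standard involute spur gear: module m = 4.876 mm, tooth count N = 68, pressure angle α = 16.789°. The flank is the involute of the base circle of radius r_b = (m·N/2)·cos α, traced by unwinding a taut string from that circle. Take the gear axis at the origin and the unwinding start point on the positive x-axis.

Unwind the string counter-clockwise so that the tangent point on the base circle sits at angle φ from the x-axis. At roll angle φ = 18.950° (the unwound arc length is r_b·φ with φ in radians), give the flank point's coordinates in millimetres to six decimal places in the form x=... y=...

x=167.162453 y=1.893237

pitch radius r_p = m·N/2 = 4.876·68/2 = 165.784000
base radius r_b = r_p·cos α = 165.784000·cos 16.789° = 158.717452
roll angle φ = 18.950° = 0.33073989 rad
x = r_b·(cos φ + φ·sin φ) = 158.717452·(0.94580233 + 0.33073989·0.32474291) = 167.162453
y = r_b·(sin φ − φ·cos φ) = 158.717452·(0.32474291 − 0.33073989·0.94580233) = 1.893237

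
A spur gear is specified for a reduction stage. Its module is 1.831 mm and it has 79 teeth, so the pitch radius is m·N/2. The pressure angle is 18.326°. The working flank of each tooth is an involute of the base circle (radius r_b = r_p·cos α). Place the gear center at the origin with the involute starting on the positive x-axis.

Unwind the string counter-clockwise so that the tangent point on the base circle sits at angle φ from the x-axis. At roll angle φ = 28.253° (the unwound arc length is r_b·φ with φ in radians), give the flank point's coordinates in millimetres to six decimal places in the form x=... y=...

pitch radius r_p = m·N/2 = 1.831·79/2 = 72.324500
base radius r_b = r_p·cos α = 72.324500·cos 18.326° = 68.656411
roll angle φ = 28.253° = 0.49310787 rad
x = r_b·(cos φ + φ·sin φ) = 68.656411·(0.88086595 + 0.49310787·0.47336579) = 76.502901
y = r_b·(sin φ − φ·cos φ) = 68.656411·(0.47336579 − 0.49310787·0.88086595) = 2.677865

x=76.502901 y=2.677865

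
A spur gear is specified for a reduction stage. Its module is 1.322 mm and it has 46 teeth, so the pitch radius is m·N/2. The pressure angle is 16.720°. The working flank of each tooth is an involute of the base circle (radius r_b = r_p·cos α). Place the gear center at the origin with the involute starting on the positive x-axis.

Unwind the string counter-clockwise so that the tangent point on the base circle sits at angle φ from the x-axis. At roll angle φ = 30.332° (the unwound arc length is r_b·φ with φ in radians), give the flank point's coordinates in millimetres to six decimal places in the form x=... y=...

pitch radius r_p = m·N/2 = 1.322·46/2 = 30.406000
base radius r_b = r_p·cos α = 30.406000·cos 16.720° = 29.120499
roll angle φ = 30.332° = 0.52939327 rad
x = r_b·(cos φ + φ·sin φ) = 29.120499·(0.86311363 + 0.52939327·0.50500976) = 32.919629
y = r_b·(sin φ − φ·cos φ) = 29.120499·(0.50500976 − 0.52939327·0.86311363) = 1.400207

x=32.919629 y=1.400207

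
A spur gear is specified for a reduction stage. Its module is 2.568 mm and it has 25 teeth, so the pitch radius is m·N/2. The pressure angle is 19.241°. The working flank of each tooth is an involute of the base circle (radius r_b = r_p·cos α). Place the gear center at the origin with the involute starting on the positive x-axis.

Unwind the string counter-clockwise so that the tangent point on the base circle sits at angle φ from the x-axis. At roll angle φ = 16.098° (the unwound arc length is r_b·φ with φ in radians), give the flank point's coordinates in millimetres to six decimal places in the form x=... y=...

x=31.479634 y=0.222298

pitch radius r_p = m·N/2 = 2.568·25/2 = 32.100000
base radius r_b = r_p·cos α = 32.100000·cos 19.241° = 30.306920
roll angle φ = 16.098° = 0.28096310 rad
x = r_b·(cos φ + φ·sin φ) = 30.306920·(0.96078883 + 0.28096310·0.27728112) = 31.479634
y = r_b·(sin φ − φ·cos φ) = 30.306920·(0.27728112 − 0.28096310·0.96078883) = 0.222298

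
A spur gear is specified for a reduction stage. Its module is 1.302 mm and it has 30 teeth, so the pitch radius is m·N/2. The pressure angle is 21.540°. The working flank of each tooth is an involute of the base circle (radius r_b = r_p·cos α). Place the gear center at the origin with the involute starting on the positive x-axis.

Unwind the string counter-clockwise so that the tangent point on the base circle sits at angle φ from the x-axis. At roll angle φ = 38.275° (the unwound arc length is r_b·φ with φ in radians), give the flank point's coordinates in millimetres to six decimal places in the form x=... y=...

pitch radius r_p = m·N/2 = 1.302·30/2 = 19.530000
base radius r_b = r_p·cos α = 19.530000·cos 21.540° = 18.166054
roll angle φ = 38.275° = 0.66802477 rad
x = r_b·(cos φ + φ·sin φ) = 18.166054·(0.78504673 + 0.66802477·0.61943655) = 21.778295
y = r_b·(sin φ − φ·cos φ) = 18.166054·(0.61943655 − 0.66802477·0.78504673) = 1.725882

x=21.778295 y=1.725882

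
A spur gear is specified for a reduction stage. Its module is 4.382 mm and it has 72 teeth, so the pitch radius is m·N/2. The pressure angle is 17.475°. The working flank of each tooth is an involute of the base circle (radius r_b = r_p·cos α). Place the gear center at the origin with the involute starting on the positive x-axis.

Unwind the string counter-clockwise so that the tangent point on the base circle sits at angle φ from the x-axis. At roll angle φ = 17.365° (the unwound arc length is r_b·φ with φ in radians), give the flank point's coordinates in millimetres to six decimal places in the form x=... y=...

pitch radius r_p = m·N/2 = 4.382·72/2 = 157.752000
base radius r_b = r_p·cos α = 157.752000·cos 17.475° = 150.471440
roll angle φ = 17.365° = 0.30307642 rad
x = r_b·(cos φ + φ·sin φ) = 150.471440·(0.95442282 + 0.30307642·0.29845782) = 157.224351
y = r_b·(sin φ − φ·cos φ) = 150.471440·(0.29845782 − 0.30307642·0.95442282) = 1.383550

x=157.224351 y=1.383550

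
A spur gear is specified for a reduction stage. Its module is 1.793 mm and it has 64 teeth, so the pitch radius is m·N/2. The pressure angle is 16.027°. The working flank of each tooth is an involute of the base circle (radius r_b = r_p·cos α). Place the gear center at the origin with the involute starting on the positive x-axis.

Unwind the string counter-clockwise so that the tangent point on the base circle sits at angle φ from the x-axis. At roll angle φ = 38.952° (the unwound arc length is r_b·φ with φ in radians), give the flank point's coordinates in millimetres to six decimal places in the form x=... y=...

x=66.454535 y=5.513236

pitch radius r_p = m·N/2 = 1.793·64/2 = 57.376000
base radius r_b = r_p·cos α = 57.376000·cos 16.027° = 55.145892
roll angle φ = 38.952° = 0.67984065 rad
x = r_b·(cos φ + φ·sin φ) = 55.145892·(0.77767291 + 0.67984065·0.62866911) = 66.454535
y = r_b·(sin φ − φ·cos φ) = 55.145892·(0.62866911 − 0.67984065·0.77767291) = 5.513236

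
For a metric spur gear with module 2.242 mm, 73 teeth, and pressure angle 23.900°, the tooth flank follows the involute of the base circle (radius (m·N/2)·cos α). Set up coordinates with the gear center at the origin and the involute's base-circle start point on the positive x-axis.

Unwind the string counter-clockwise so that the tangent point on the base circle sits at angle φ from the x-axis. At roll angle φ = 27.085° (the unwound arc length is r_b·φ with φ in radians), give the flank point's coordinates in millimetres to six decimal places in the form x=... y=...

pitch radius r_p = m·N/2 = 2.242·73/2 = 81.833000
base radius r_b = r_p·cos α = 81.833000·cos 23.900° = 74.816144
roll angle φ = 27.085° = 0.47272243 rad
x = r_b·(cos φ + φ·sin φ) = 74.816144·(0.89033204 + 0.47272243·0.45531183) = 82.714346
y = r_b·(sin φ − φ·cos φ) = 74.816144·(0.45531183 − 0.47272243·0.89033204) = 2.576063

x=82.714346 y=2.576063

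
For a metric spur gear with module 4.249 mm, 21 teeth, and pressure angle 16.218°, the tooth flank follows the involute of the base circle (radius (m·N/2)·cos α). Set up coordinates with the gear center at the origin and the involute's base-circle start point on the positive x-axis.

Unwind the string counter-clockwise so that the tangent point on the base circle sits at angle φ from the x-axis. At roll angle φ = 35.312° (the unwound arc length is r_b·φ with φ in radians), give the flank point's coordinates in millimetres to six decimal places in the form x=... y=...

pitch radius r_p = m·N/2 = 4.249·21/2 = 44.614500
base radius r_b = r_p·cos α = 44.614500·cos 16.218° = 42.839110
roll angle φ = 35.312° = 0.61631067 rad
x = r_b·(cos φ + φ·sin φ) = 42.839110·(0.81601655 + 0.61631067·0.57802854) = 50.218648
y = r_b·(sin φ − φ·cos φ) = 42.839110·(0.57802854 − 0.61631067·0.81601655) = 3.217596

x=50.218648 y=3.217596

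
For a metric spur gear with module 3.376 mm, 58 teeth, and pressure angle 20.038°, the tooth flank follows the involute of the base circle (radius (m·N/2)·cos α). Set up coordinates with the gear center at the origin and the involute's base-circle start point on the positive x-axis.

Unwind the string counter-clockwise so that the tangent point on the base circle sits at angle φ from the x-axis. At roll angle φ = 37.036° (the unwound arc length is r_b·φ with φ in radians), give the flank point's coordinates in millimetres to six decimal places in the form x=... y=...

x=109.231929 y=7.939780

pitch radius r_p = m·N/2 = 3.376·58/2 = 97.904000
base radius r_b = r_p·cos α = 97.904000·cos 20.038° = 91.977438
roll angle φ = 37.036° = 0.64640014 rad
x = r_b·(cos φ + φ·sin φ) = 91.977438·(0.79825722 + 0.64640014·0.60231670) = 109.231929
y = r_b·(sin φ − φ·cos φ) = 91.977438·(0.60231670 − 0.64640014·0.79825722) = 7.939780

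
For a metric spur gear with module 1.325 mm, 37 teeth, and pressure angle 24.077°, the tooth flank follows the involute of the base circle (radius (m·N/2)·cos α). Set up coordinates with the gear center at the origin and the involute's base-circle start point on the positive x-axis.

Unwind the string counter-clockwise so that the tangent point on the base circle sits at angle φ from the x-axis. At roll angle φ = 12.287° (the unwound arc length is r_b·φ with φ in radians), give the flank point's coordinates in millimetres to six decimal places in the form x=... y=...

pitch radius r_p = m·N/2 = 1.325·37/2 = 24.512500
base radius r_b = r_p·cos α = 24.512500·cos 24.077° = 22.379864
roll angle φ = 12.287° = 0.21444861 rad
x = r_b·(cos φ + φ·sin φ) = 22.379864·(0.97709388 + 0.21444861·0.21280870) = 22.888567
y = r_b·(sin φ − φ·cos φ) = 22.379864·(0.21280870 − 0.21444861·0.97709388) = 0.073233

x=22.888567 y=0.073233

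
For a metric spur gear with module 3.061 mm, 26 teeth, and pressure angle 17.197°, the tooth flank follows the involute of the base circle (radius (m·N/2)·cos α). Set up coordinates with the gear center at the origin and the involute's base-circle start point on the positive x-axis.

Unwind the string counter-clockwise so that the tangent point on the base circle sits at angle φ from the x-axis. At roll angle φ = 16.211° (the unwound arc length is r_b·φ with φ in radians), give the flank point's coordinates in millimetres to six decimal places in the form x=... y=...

pitch radius r_p = m·N/2 = 3.061·26/2 = 39.793000
base radius r_b = r_p·cos α = 39.793000·cos 17.197° = 38.014008
roll angle φ = 16.211° = 0.28293533 rad
x = r_b·(cos φ + φ·sin φ) = 38.014008·(0.96024011 + 0.28293533·0.27917546) = 39.505248
y = r_b·(sin φ − φ·cos φ) = 38.014008·(0.27917546 − 0.28293533·0.96024011) = 0.284710

x=39.505248 y=0.284710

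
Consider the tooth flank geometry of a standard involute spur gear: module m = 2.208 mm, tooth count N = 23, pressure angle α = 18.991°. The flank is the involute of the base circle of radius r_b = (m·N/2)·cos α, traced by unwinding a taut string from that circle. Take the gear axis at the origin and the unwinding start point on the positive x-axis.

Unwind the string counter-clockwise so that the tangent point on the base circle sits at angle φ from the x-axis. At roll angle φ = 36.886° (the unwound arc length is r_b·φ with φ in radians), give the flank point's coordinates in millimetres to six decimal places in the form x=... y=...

x=28.481640 y=2.048229

pitch radius r_p = m·N/2 = 2.208·23/2 = 25.392000
base radius r_b = r_p·cos α = 25.392000·cos 18.991° = 24.009906
roll angle φ = 36.886° = 0.64378215 rad
x = r_b·(cos φ + φ·sin φ) = 24.009906·(0.79983134 + 0.64378215·0.60022481) = 28.481640
y = r_b·(sin φ − φ·cos φ) = 24.009906·(0.60022481 − 0.64378215·0.79983134) = 2.048229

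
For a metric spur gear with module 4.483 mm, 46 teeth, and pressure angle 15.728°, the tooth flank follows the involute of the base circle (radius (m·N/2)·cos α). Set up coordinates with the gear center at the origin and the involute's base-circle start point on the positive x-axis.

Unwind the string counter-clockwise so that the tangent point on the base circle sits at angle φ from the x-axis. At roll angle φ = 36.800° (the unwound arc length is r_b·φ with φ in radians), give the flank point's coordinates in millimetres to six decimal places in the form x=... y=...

pitch radius r_p = m·N/2 = 4.483·46/2 = 103.109000
base radius r_b = r_p·cos α = 103.109000·cos 15.728° = 99.248536
roll angle φ = 36.800° = 0.64228116 rad
x = r_b·(cos φ + φ·sin φ) = 99.248536·(0.80073137 + 0.64228116·0.59902360) = 117.656455
y = r_b·(sin φ − φ·cos φ) = 99.248536·(0.59902360 − 0.64228116·0.80073137) = 8.409221

x=117.656455 y=8.409221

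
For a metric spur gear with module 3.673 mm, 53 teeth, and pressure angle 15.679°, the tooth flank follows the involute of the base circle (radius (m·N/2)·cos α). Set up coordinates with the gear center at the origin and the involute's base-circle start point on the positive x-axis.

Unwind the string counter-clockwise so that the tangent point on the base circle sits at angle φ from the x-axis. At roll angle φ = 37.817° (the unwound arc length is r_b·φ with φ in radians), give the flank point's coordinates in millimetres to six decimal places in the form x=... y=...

pitch radius r_p = m·N/2 = 3.673·53/2 = 97.334500
base radius r_b = r_p·cos α = 97.334500·cos 15.679° = 93.712767
roll angle φ = 37.817° = 0.66003116 rad
x = r_b·(cos φ + φ·sin φ) = 93.712767·(0.78997312 + 0.66003116·0.61314147) = 111.955419
y = r_b·(sin φ − φ·cos φ) = 93.712767·(0.61314147 − 0.66003116·0.78997312) = 8.596702

x=111.955419 y=8.596702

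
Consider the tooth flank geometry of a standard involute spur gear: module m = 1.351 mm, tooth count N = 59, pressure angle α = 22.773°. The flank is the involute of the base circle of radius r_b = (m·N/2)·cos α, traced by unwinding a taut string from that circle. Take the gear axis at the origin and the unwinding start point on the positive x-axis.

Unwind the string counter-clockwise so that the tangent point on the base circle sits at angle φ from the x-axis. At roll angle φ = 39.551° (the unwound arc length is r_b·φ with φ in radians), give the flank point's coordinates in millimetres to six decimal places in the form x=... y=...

pitch radius r_p = m·N/2 = 1.351·59/2 = 39.854500
base radius r_b = r_p·cos α = 39.854500·cos 22.773° = 36.747669
roll angle φ = 39.551° = 0.69029517 rad
x = r_b·(cos φ + φ·sin φ) = 36.747669·(0.77105809 + 0.69029517·0.63676481) = 44.487234
y = r_b·(sin φ − φ·cos φ) = 36.747669·(0.63676481 − 0.69029517·0.77105809) = 3.840393

x=44.487234 y=3.840393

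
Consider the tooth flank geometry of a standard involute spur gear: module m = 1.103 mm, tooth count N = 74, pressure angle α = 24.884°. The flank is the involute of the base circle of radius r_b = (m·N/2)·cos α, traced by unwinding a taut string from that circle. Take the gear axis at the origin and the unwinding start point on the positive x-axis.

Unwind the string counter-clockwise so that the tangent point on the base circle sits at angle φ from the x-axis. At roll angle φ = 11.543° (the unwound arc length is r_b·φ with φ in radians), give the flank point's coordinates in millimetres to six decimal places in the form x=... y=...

pitch radius r_p = m·N/2 = 1.103·74/2 = 40.811000
base radius r_b = r_p·cos α = 40.811000·cos 24.884° = 37.022170
roll angle φ = 11.543° = 0.20146336 rad
x = r_b·(cos φ + φ·sin φ) = 37.022170·(0.97977480 + 0.20146336·0.20010330) = 37.765882
y = r_b·(sin φ − φ·cos φ) = 37.022170·(0.20010330 − 0.20146336·0.97977480) = 0.100500

x=37.765882 y=0.100500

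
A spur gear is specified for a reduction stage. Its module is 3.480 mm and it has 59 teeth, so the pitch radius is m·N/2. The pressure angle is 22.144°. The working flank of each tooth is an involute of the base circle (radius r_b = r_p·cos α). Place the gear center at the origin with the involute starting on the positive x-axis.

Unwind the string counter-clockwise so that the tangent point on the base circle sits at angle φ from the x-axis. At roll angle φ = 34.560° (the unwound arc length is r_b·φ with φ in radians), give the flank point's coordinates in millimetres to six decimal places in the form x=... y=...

x=110.843890 y=6.706138

pitch radius r_p = m·N/2 = 3.480·59/2 = 102.660000
base radius r_b = r_p·cos α = 102.660000·cos 22.144° = 95.087741
roll angle φ = 34.560° = 0.60318579 rad
x = r_b·(cos φ + φ·sin φ) = 95.087741·(0.82353260 + 0.60318579·0.56726895) = 110.843890
y = r_b·(sin φ − φ·cos φ) = 95.087741·(0.56726895 − 0.60318579·0.82353260) = 6.706138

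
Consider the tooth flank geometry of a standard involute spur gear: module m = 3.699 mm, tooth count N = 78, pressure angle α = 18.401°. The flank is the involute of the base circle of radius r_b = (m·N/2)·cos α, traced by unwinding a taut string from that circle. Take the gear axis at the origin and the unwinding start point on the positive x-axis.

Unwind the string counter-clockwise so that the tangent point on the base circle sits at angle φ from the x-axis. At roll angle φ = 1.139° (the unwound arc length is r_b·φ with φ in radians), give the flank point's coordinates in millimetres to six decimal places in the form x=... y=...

pitch radius r_p = m·N/2 = 3.699·78/2 = 144.261000
base radius r_b = r_p·cos α = 144.261000·cos 18.401° = 136.885008
roll angle φ = 1.139° = 0.01987930 rad
x = r_b·(cos φ + φ·sin φ) = 136.885008·(0.99980241 + 0.01987930·0.01987799) = 136.912052
y = r_b·(sin φ − φ·cos φ) = 136.885008·(0.01987799 − 0.01987930·0.99980241) = 0.000358

x=136.912052 y=0.000358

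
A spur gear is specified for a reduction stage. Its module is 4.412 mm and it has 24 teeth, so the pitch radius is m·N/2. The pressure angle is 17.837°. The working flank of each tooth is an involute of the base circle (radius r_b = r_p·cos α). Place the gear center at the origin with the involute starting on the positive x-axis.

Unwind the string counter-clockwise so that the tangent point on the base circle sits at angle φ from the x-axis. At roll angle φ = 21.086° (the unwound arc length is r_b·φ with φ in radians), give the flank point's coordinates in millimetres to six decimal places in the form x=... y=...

pitch radius r_p = m·N/2 = 4.412·24/2 = 52.944000
base radius r_b = r_p·cos α = 52.944000·cos 17.837° = 50.399076
roll angle φ = 21.086° = 0.36802013 rad
x = r_b·(cos φ + φ·sin φ) = 50.399076·(0.93304147 + 0.36802013·0.35976883) = 53.697376
y = r_b·(sin φ − φ·cos φ) = 50.399076·(0.35976883 − 0.36802013·0.93304147) = 0.826081

x=53.697376 y=0.826081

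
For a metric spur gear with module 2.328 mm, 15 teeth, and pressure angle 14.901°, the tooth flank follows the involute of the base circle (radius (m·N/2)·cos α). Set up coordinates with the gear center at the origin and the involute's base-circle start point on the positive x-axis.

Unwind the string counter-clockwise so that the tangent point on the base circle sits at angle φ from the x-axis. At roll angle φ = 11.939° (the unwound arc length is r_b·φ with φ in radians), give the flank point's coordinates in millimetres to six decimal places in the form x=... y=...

x=17.235191 y=0.050666

pitch radius r_p = m·N/2 = 2.328·15/2 = 17.460000
base radius r_b = r_p·cos α = 17.460000·cos 14.901° = 16.872848
roll angle φ = 11.939° = 0.20837486 rad
x = r_b·(cos φ + φ·sin φ) = 16.872848·(0.97836840 + 0.20837486·0.20687019) = 17.235191
y = r_b·(sin φ − φ·cos φ) = 16.872848·(0.20687019 − 0.20837486·0.97836840) = 0.050666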